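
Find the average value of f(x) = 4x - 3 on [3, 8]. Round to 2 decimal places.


Average value = 1/(b-a) * integral from a to b of f(x) dx
First compute the integral of 4x - 3:
F(x) = 2x^2 - 3x
F(8) = 2 * 64 - 3 * 8 = 104
F(3) = 2 * 9 - 3 * 3 = 9
Integral = 104 - 9 = 95
Average = 95 / (8 - 3) = 95 / 5
= 19 = 19.00

19.00


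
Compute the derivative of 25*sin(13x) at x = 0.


Apply the chain rule to differentiate 25*sin(13x):
d/dx [25*sin(13x)]
= 25 * cos(13x) * d/dx(13x)
= 25 * 13 * cos(13x)
= 325 * cos(13x)
Evaluate at x = 0:
= 325 * cos(0)
= 325 * 1
= 325

325


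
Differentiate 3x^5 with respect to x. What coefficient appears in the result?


We apply the power rule: d/dx [ax^n] = a*n * x^(n-1)
d/dx [3x^5]
= 3 * 5 * x^(5-1)
= 15x^4
The coefficient is 15

15


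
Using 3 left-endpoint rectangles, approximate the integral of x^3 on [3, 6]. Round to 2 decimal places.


Left Riemann sum uses left endpoints of each subinterval.
Interval: [3, 6], n = 3
dx = (6 - 3) / 3 = 1
Left endpoints: [3, 4, 5]
f values: [27, 64, 125]
Sum = dx * (sum of f values)
= 1 * 216
= 216 = 216.00

216.00


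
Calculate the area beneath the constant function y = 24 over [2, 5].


The area under a constant function y = 24 is a rectangle.
Width = 5 - 2 = 3
Height = 24
Area = width * height
= 3 * 24
= 72

72


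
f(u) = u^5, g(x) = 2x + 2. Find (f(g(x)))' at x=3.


Using the chain rule: (f(g(x)))' = f'(g(x)) * g'(x)
First, find g(3):
g(3) = 2 * 3 + 2 = 8
Next, f'(u) = 5u^4
And g'(x) = 2
So f'(g(3)) * g'(3)
= 5 * 8^4 * 2
= 5 * 4096 * 2
= 40960

40960


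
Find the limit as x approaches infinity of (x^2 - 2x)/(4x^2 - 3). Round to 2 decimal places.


For limits at infinity with equal-degree polynomials,
we compare leading coefficients.
Numerator leading term: x^2
Denominator leading term: 4x^2
Divide both by x^2:
lim = (1 - 2/x) / (4 - 3/x^2)
As x -> infinity, the 1/x and 1/x^2 terms vanish:
= 1/4 = 0.25

0.25


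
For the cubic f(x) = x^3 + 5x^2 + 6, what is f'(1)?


Differentiate f(x) = x^3 + 5x^2 + 6 term by term:
f'(x) = 3x^2 + 10x
Substitute x = 1:
f'(1) = 3 * 1^2 + 10 * 1 + 0
= 3 + 10 + 0
= 13

13


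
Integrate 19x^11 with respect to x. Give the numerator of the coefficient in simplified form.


Apply the power rule for integration:
integral of ax^n dx = a/(n+1) * x^(n+1) + C
integral of 19x^11 dx
= 19/12 * x^12 + C
The coefficient in lowest terms is 19/12, and its numerator is 19

19


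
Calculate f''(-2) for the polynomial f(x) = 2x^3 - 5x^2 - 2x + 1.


First derivative:
f'(x) = 6x^2 - 10x - 2
Second derivative:
f''(x) = 12x - 10
Substitute x = -2:
f''(-2) = 12 * (-2) - 10
= -24 - 10
= -34

-34


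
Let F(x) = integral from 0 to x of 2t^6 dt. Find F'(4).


By the Fundamental Theorem of Calculus (Part 1):
If F(x) = integral from 0 to x of f(t) dt, then F'(x) = f(x)
Here f(t) = 2t^6
So F'(x) = 2x^6
Evaluate at x = 4:
F'(4) = 2 * 4^6
= 2 * 4096
= 8192

8192


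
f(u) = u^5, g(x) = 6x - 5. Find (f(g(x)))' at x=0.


Using the chain rule: (f(g(x)))' = f'(g(x)) * g'(x)
First, find g(0):
g(0) = 6 * 0 - 5 = -5
Next, f'(u) = 5u^4
And g'(x) = 6
So f'(g(0)) * g'(0)
= 5 * (-5)^4 * 6
= 5 * 625 * 6
= 18750

18750


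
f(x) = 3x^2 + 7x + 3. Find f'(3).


Differentiate term by term using power and sum rules:
f(x) = 3x^2 + 7x + 3
f'(x) = 6x + 7
Substitute x = 3:
f'(3) = 6 * 3 + 7
= 18 + 7
= 25

25


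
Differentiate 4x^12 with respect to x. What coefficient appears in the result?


We apply the power rule: d/dx [ax^n] = a*n * x^(n-1)
d/dx [4x^12]
= 4 * 12 * x^(12-1)
= 48x^11
The coefficient is 48

48


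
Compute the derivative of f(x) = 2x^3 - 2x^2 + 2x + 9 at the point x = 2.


Differentiate f(x) = 2x^3 - 2x^2 + 2x + 9 term by term:
f'(x) = 6x^2 - 4x + 2
Substitute x = 2:
f'(2) = 6 * 2^2 - 4 * 2 + 2
= 24 - 8 + 2
= 18

18


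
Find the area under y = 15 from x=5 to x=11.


The area under a constant function y = 15 is a rectangle.
Width = 11 - 5 = 6
Height = 15
Area = width * height
= 6 * 15
= 90

90


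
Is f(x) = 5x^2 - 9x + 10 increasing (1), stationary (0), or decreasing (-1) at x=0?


Compute f'(x) to determine behavior:
f'(x) = 10x - 9
f'(0) = 10 * 0 - 9
= 0 - 9
= -9
Since f'(0) < 0, the function is decreasing (-1)

-1


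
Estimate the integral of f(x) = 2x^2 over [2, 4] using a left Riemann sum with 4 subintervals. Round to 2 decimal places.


Left Riemann sum uses left endpoints of each subinterval.
Interval: [2, 4], n = 4
dx = (4 - 2) / 4 = 1/2
Left endpoints: [2, 5/2, 3, 7/2]
f values: [8, 25/2, 18, 49/2]
Sum = dx * (sum of f values)
= 1/2 * 63
= 63/2 = 31.50

31.50


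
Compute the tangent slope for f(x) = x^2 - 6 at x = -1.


The slope of the tangent line equals f'(x) at the point.
f(x) = x^2 - 6
f'(x) = 2x
At x = -1:
f'(-1) = 2 * (-1) + 0
= -2 + 0
= -2

-2


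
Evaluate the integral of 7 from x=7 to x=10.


The integral of a constant k over [a, b] equals k * (b - a).
integral from 7 to 10 of 7 dx
= 7 * (10 - 7)
= 7 * 3
= 21

21


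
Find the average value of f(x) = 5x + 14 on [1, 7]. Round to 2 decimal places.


Average value = 1/(b-a) * integral from a to b of f(x) dx
First compute the integral of 5x + 14:
F(x) = (5/2)x^2 + 14x
F(7) = 5/2 * 49 + 14 * 7 = 441/2
F(1) = 5/2 * 1 + 14 * 1 = 33/2
Integral = 441/2 - 33/2 = 204
Average = 204 / (7 - 1) = 204 / 6
= 34 = 34.00

34.00


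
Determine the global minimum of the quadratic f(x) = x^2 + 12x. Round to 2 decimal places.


For a quadratic f(x) = ax^2 + bx + c with a > 0, the minimum is at the vertex.
Vertex x-coordinate: x = -b/(2a)
x = -(12) / (2 * 1)
x = -12/2 = -6
Substitute back to find the minimum value:
f(-6) = 1 * (-6)^2 + 12 * (-6) + 0
= 36 - 72 + 0
= -36 = -36.00

-36.00


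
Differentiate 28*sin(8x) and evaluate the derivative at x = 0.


Apply the chain rule to differentiate 28*sin(8x):
d/dx [28*sin(8x)]
= 28 * cos(8x) * d/dx(8x)
= 28 * 8 * cos(8x)
= 224 * cos(8x)
Evaluate at x = 0:
= 224 * cos(0)
= 224 * 1
= 224

224


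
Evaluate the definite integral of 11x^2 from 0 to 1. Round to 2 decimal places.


Find the antiderivative of 11x^2:
F(x) = 11/3 * x^3
Apply the Fundamental Theorem of Calculus:
F(1) - F(0)
= 11/3 * 1^3 - 11/3 * 0^3
= 11/3 * (1 - 0)
= 11/3 * 1
= 11/3 ≈ 3.67

3.67


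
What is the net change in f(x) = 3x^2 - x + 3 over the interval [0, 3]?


Net change = f(b) - f(a)
f(x) = 3x^2 - x + 3
Compute f(3):
f(3) = 3 * 3^2 - 1 * 3 + 3
= 27 - 3 + 3
= 27
Compute f(0):
f(0) = 3 * 0^2 - 1 * 0 + 3
= 0 + 0 + 3
= 3
Net change = 27 - 3 = 24

24


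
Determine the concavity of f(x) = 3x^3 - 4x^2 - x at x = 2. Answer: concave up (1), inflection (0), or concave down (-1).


Concavity is determined by the sign of f''(x).
f(x) = 3x^3 - 4x^2 - x
f'(x) = 9x^2 - 8x - 1
f''(x) = 18x - 8
f''(2) = 18 * 2 - 8
= 36 - 8
= 28
Since f''(2) > 0, the function is concave up (1)

1


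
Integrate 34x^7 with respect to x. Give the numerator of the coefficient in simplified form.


Apply the power rule for integration:
integral of ax^n dx = a/(n+1) * x^(n+1) + C
integral of 34x^7 dx
= 34/8 * x^8 + C
= 17/4 * x^8 + C
The coefficient in lowest terms is 17/4, and its numerator is 17

17


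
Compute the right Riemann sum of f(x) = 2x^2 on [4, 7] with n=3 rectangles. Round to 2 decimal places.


Right Riemann sum uses right endpoints of each subinterval.
Interval: [4, 7], n = 3
dx = (7 - 4) / 3 = 1
Right endpoints: [5, 6, 7]
f values: [50, 72, 98]
Sum = dx * (sum of f values)
= 1 * 220
= 220 = 220.00

220.00


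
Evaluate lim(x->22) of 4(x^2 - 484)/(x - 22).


Direct substitution gives 0/0, so we factor the numerator.
Factor: 4(x^2 - 484) = 4 * (x - 22)(x + 22)
Cancel the common factor (x - 22):
4(x^2 - 484)/(x - 22) = 4 * (x + 22)
Now substitute x = 22:
= 4 * (22 + 22) = 176

176


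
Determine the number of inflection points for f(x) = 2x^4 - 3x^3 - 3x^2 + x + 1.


Inflection points occur where f''(x) = 0 and concavity changes.
f(x) = 2x^4 - 3x^3 - 3x^2 + x + 1
f'(x) = 8x^3 - 9x^2 - 6x + 1
f''(x) = 24x^2 - 18x - 6
This is a quadratic in x. Use the discriminant to count real roots.
Discriminant = (-18)^2 - 4 * 24 * (-6)
= 324 - (-576)
= 900
Since discriminant > 0, f''(x) = 0 has 2 distinct real solutions.
A quadratic with two distinct real roots changes sign at each root, so concavity changes at both.
Number of inflection points: 2

2


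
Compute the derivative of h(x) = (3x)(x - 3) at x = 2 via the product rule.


Let u(x) = 3x and v(x) = x - 3
u'(x) = 3
v'(x) = 1
Product rule: h'(x) = u'(x)*v(x) + u(x)*v'(x)
= 3 * (x - 3) + (3x) * 1
At x = 2:
u(2) = 3 * 2 + 0 = 6
v(2) = 1 * 2 - 3 = -1
h'(2) = 3 * (-1) + 6 * 1
= -3 + 6
= 3

3


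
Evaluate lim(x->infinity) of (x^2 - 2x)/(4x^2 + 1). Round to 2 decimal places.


For limits at infinity with equal-degree polynomials,
we compare leading coefficients.
Numerator leading term: x^2
Denominator leading term: 4x^2
Divide both by x^2:
lim = (1 - 2/x) / (4 + 1/x^2)
As x -> infinity, the 1/x and 1/x^2 terms vanish:
= 1/4 = 0.25

0.25


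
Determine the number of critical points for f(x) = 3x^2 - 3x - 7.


Find where f'(x) = 0:
f'(x) = 6x - 3
Set f'(x) = 0:
6x - 3 = 0
x = 3 / 6 = 1/2
This is a linear equation in x, so there is exactly one solution.
Number of critical points: 1

1


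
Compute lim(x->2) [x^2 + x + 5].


Since polynomials are continuous, we use direct substitution.
lim(x->2) of x^2 + x + 5
= 1 * 2^2 + 1 * 2 + 5
= 4 + 2 + 5
= 11

11


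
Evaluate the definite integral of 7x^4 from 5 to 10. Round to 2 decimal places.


Find the antiderivative of 7x^4:
F(x) = 7/5 * x^5
Apply the Fundamental Theorem of Calculus:
F(10) - F(5)
= 7/5 * 10^5 - 7/5 * 5^5
= 7/5 * (100000 - 3125)
= 7/5 * 96875
= 135625 = 135625.00

135625.00


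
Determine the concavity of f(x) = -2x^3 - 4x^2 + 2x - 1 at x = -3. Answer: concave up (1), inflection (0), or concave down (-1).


Concavity is determined by the sign of f''(x).
f(x) = -2x^3 - 4x^2 + 2x - 1
f'(x) = -6x^2 - 8x + 2
f''(x) = -12x - 8
f''(-3) = -12 * (-3) - 8
= 36 - 8
= 28
Since f''(-3) > 0, the function is concave up (1)

1


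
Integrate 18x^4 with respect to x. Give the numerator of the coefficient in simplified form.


Apply the power rule for integration:
integral of ax^n dx = a/(n+1) * x^(n+1) + C
integral of 18x^4 dx
= 18/5 * x^5 + C
The coefficient in lowest terms is 18/5, and its numerator is 18

18


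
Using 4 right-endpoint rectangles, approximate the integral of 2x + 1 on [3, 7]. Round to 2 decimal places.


Right Riemann sum uses right endpoints of each subinterval.
Interval: [3, 7], n = 4
dx = (7 - 3) / 4 = 1
Right endpoints: [4, 5, 6, 7]
f values: [9, 11, 13, 15]
Sum = dx * (sum of f values)
= 1 * 48
= 48 = 48.00

48.00


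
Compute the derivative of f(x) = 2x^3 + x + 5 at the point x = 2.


Differentiate f(x) = 2x^3 + x + 5 term by term:
f'(x) = 6x^2 + 1
Substitute x = 2:
f'(2) = 6 * 2^2 + 0 * 2 + 1
= 24 + 0 + 1
= 25

25


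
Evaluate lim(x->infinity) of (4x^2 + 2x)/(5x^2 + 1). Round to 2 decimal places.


For limits at infinity with equal-degree polynomials,
we compare leading coefficients.
Numerator leading term: 4x^2
Denominator leading term: 5x^2
Divide both by x^2:
lim = (4 + 2/x) / (5 + 1/x^2)
As x -> infinity, the 1/x and 1/x^2 terms vanish:
= 4/5 = 0.80

0.80


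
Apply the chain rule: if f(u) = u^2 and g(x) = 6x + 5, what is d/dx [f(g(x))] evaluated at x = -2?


Using the chain rule: (f(g(x)))' = f'(g(x)) * g'(x)
First, find g(-2):
g(-2) = 6 * (-2) + 5 = -7
Next, f'(u) = 2u
And g'(x) = 6
So f'(g(-2)) * g'(-2)
= 2 * (-7) * 6
= -84

-84


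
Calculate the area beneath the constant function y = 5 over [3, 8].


The area under a constant function y = 5 is a rectangle.
Width = 8 - 3 = 5
Height = 5
Area = width * height
= 5 * 5
= 25

25


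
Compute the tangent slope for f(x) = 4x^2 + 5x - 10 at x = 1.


The slope of the tangent line equals f'(x) at the point.
f(x) = 4x^2 + 5x - 10
f'(x) = 8x + 5
At x = 1:
f'(1) = 8 * 1 + 5
= 8 + 5
= 13

13


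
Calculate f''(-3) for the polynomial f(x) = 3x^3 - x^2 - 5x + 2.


First derivative:
f'(x) = 9x^2 - 2x - 5
Second derivative:
f''(x) = 18x - 2
Substitute x = -3:
f''(-3) = 18 * (-3) - 2
= -54 - 2
= -56

-56


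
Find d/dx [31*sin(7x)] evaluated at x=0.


Apply the chain rule to differentiate 31*sin(7x):
d/dx [31*sin(7x)]
= 31 * cos(7x) * d/dx(7x)
= 31 * 7 * cos(7x)
= 217 * cos(7x)
Evaluate at x = 0:
= 217 * cos(0)
= 217 * 1
= 217

217


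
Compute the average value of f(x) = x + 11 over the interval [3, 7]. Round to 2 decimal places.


Average value = 1/(b-a) * integral from a to b of f(x) dx
First compute the integral of x + 11:
F(x) = (1/2)x^2 + 11x
F(7) = 1/2 * 49 + 11 * 7 = 203/2
F(3) = 1/2 * 9 + 11 * 3 = 75/2
Integral = 203/2 - 75/2 = 64
Average = 64 / (7 - 3) = 64 / 4
= 16 = 16.00

16.00


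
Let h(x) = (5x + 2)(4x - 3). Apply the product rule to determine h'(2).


Let u(x) = 5x + 2 and v(x) = 4x - 3
u'(x) = 5
v'(x) = 4
Product rule: h'(x) = u'(x)*v(x) + u(x)*v'(x)
= 5 * (4x - 3) + (5x + 2) * 4
At x = 2:
u(2) = 5 * 2 + 2 = 12
v(2) = 4 * 2 - 3 = 5
h'(2) = 5 * 5 + 12 * 4
= 25 + 48
= 73

73


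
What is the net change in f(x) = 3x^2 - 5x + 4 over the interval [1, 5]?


Net change = f(b) - f(a)
f(x) = 3x^2 - 5x + 4
Compute f(5):
f(5) = 3 * 5^2 - 5 * 5 + 4
= 75 - 25 + 4
= 54
Compute f(1):
f(1) = 3 * 1^2 - 5 * 1 + 4
= 3 - 5 + 4
= 2
Net change = 54 - 2 = 52

52


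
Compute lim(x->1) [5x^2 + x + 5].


Since polynomials are continuous, we use direct substitution.
lim(x->1) of 5x^2 + x + 5
= 5 * 1^2 + 1 * 1 + 5
= 5 + 1 + 5
= 11

11


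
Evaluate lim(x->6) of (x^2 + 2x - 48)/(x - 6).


Direct substitution gives 0/0, so we factor the numerator.
Factor: (x^2 + 2x - 48) = (x - 6)(x + 8)
Cancel the common factor (x - 6):
(x^2 + 2x - 48)/(x - 6) = (x + 8)
Now substitute x = 6:
= (6) - (-8) = 14

14


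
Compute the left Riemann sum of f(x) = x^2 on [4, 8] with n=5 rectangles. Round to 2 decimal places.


Left Riemann sum uses left endpoints of each subinterval.
Interval: [4, 8], n = 5
dx = (8 - 4) / 5 = 4/5
Left endpoints: [4, 24/5, 28/5, 32/5, 36/5]
f values: [16, 576/25, 784/25, 1024/25, 1296/25]
Sum = dx * (sum of f values)
= 4/5 * 816/5
= 3264/25 = 130.56

130.56


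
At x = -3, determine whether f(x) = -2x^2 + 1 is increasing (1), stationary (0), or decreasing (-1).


Compute f'(x) to determine behavior:
f'(x) = -4x
f'(-3) = -4 * (-3) + 0
= 12 + 0
= 12
Since f'(-3) > 0, the function is increasing (1)

1


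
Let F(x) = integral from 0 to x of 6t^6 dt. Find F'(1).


By the Fundamental Theorem of Calculus (Part 1):
If F(x) = integral from 0 to x of f(t) dt, then F'(x) = f(x)
Here f(t) = 6t^6
So F'(x) = 6x^6
Evaluate at x = 1:
F'(1) = 6 * 1^6
= 6 * 1
= 6

6


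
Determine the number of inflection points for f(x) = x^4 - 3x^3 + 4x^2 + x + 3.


Inflection points occur where f''(x) = 0 and concavity changes.
f(x) = x^4 - 3x^3 + 4x^2 + x + 3
f'(x) = 4x^3 - 9x^2 + 8x + 1
f''(x) = 12x^2 - 18x + 8
This is a quadratic in x. Use the discriminant to count real roots.
Discriminant = (-18)^2 - 4 * 12 * 8
= 324 - 384
= -60
Since discriminant < 0, f''(x) = 0 has no real solutions.
Number of inflection points: 0

0


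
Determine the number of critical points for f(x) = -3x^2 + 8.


Find where f'(x) = 0:
f'(x) = -6x
Set f'(x) = 0:
-6x = 0
x = 0 / (-6) = 0
This is a linear equation in x, so there is exactly one solution.
Number of critical points: 1

1


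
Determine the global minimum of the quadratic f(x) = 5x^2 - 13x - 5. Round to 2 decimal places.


For a quadratic f(x) = ax^2 + bx + c with a > 0, the minimum is at the vertex.
Vertex x-coordinate: x = -b/(2a)
x = -(-13) / (2 * 5)
x = 13/10
Substitute back to find the minimum value:
f(13/10) = 5 * (13/10)^2 - 13 * (13/10) - 5
= 169/20 - 169/10 - 5
= -269/20 = -13.45

-13.45


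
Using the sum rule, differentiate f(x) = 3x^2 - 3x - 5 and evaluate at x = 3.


Differentiate term by term using power and sum rules:
f(x) = 3x^2 - 3x - 5
f'(x) = 6x - 3
Substitute x = 3:
f'(3) = 6 * 3 - 3
= 18 - 3
= 15

15


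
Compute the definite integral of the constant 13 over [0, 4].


The integral of a constant k over [a, b] equals k * (b - a).
integral from 0 to 4 of 13 dx
= 13 * (4 - 0)
= 13 * 4
= 52

52


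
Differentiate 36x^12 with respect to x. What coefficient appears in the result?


We apply the power rule: d/dx [ax^n] = a*n * x^(n-1)
d/dx [36x^12]
= 36 * 12 * x^(12-1)
= 432x^11
The coefficient is 432

432


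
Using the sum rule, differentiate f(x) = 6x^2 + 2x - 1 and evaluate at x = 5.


Differentiate term by term using power and sum rules:
f(x) = 6x^2 + 2x - 1
f'(x) = 12x + 2
Substitute x = 5:
f'(5) = 12 * 5 + 2
= 60 + 2
= 62

62


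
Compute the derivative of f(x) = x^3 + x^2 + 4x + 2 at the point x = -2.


Differentiate f(x) = x^3 + x^2 + 4x + 2 term by term:
f'(x) = 3x^2 + 2x + 4
Substitute x = -2:
f'(-2) = 3 * (-2)^2 + 2 * (-2) + 4
= 12 - 4 + 4
= 12

12


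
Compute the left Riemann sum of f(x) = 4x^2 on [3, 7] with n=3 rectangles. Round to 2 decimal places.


Left Riemann sum uses left endpoints of each subinterval.
Interval: [3, 7], n = 3
dx = (7 - 3) / 3 = 4/3
Left endpoints: [3, 13/3, 17/3]
f values: [36, 676/9, 1156/9]
Sum = dx * (sum of f values)
= 4/3 * 2156/9
= 8624/27 ≈ 319.41

319.41


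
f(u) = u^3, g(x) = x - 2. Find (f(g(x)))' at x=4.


Using the chain rule: (f(g(x)))' = f'(g(x)) * g'(x)
First, find g(4):
g(4) = 1 * 4 - 2 = 2
Next, f'(u) = 3u^2
And g'(x) = 1
So f'(g(4)) * g'(4)
= 3 * 2^2 * 1
= 3 * 4 * 1
= 12

12


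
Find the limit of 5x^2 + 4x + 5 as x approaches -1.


Since polynomials are continuous, we use direct substitution.
lim(x->-1) of 5x^2 + 4x + 5
= 5 * (-1)^2 + 4 * (-1) + 5
= 5 - 4 + 5
= 6

6


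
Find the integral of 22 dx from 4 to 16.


The integral of a constant k over [a, b] equals k * (b - a).
integral from 4 to 16 of 22 dx
= 22 * (16 - 4)
= 22 * 12
= 264

264


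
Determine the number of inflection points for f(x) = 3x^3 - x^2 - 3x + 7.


Inflection points occur where f''(x) = 0 and concavity changes.
f(x) = 3x^3 - x^2 - 3x + 7
f'(x) = 9x^2 - 2x - 3
f''(x) = 18x - 2
Set f''(x) = 0:
18x - 2 = 0
x = 2 / 18 = 1/9
Since f''(x) is linear (degree 1), it changes sign at this point.
Therefore there is exactly 1 inflection point.

1


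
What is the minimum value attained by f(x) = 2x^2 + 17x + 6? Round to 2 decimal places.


For a quadratic f(x) = ax^2 + bx + c with a > 0, the minimum is at the vertex.
Vertex x-coordinate: x = -b/(2a)
x = -(17) / (2 * 2)
x = -17/4
Substitute back to find the minimum value:
f(-17/4) = 2 * (-17/4)^2 + 17 * (-17/4) + 6
= 289/8 - 289/4 + 6
= -241/8 ≈ -30.13

-30.13


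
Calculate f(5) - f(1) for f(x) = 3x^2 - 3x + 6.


Net change = f(b) - f(a)
f(x) = 3x^2 - 3x + 6
Compute f(5):
f(5) = 3 * 5^2 - 3 * 5 + 6
= 75 - 15 + 6
= 66
Compute f(1):
f(1) = 3 * 1^2 - 3 * 1 + 6
= 3 - 3 + 6
= 6
Net change = 66 - 6 = 60

60


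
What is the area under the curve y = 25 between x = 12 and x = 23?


The area under a constant function y = 25 is a rectangle.
Width = 23 - 12 = 11
Height = 25
Area = width * height
= 11 * 25
= 275

275


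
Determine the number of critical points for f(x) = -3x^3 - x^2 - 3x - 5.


Find where f'(x) = 0:
f(x) = -3x^3 - x^2 - 3x - 5
f'(x) = -9x^2 - 2x - 3
This is a quadratic in x. Use the discriminant to count real roots.
Discriminant = (-2)^2 - 4 * (-9) * (-3)
= 4 - 108
= -104
Since discriminant < 0, f'(x) = 0 has no real solutions.
Number of critical points: 0

0


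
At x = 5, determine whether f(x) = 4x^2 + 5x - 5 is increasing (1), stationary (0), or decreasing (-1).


Compute f'(x) to determine behavior:
f'(x) = 8x + 5
f'(5) = 8 * 5 + 5
= 40 + 5
= 45
Since f'(5) > 0, the function is increasing (1)

1


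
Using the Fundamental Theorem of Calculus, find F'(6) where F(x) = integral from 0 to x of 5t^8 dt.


By the Fundamental Theorem of Calculus (Part 1):
If F(x) = integral from 0 to x of f(t) dt, then F'(x) = f(x)
Here f(t) = 5t^8
So F'(x) = 5x^8
Evaluate at x = 6:
F'(6) = 5 * 6^8
= 5 * 1679616
= 8398080

8398080


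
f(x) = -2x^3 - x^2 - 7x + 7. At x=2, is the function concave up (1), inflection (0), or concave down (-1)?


Concavity is determined by the sign of f''(x).
f(x) = -2x^3 - x^2 - 7x + 7
f'(x) = -6x^2 - 2x - 7
f''(x) = -12x - 2
f''(2) = -12 * 2 - 2
= -24 - 2
= -26
Since f''(2) < 0, the function is concave down (-1)

-1


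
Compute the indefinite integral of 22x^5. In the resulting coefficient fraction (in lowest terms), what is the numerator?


Apply the power rule for integration:
integral of ax^n dx = a/(n+1) * x^(n+1) + C
integral of 22x^5 dx
= 22/6 * x^6 + C
= 11/3 * x^6 + C
The coefficient in lowest terms is 11/3, and its numerator is 11

11


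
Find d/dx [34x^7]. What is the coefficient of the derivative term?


We apply the power rule: d/dx [ax^n] = a*n * x^(n-1)
d/dx [34x^7]
= 34 * 7 * x^(7-1)
= 238x^6
The coefficient is 238

238


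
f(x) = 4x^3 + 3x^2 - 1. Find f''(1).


First derivative:
f'(x) = 12x^2 + 6x
Second derivative:
f''(x) = 24x + 6
Substitute x = 1:
f''(1) = 24 * 1 + 6
= 24 + 6
= 30

30


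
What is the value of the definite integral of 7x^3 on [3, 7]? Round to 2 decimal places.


Find the antiderivative of 7x^3:
F(x) = 7/4 * x^4
Apply the Fundamental Theorem of Calculus:
F(7) - F(3)
= 7/4 * 7^4 - 7/4 * 3^4
= 7/4 * (2401 - 81)
= 7/4 * 2320
= 4060 = 4060.00

4060.00


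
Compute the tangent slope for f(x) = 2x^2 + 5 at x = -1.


The slope of the tangent line equals f'(x) at the point.
f(x) = 2x^2 + 5
f'(x) = 4x
At x = -1:
f'(-1) = 4 * (-1) + 0
= -4 + 0
= -4

-4


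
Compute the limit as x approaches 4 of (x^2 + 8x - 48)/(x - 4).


Direct substitution gives 0/0, so we factor the numerator.
Factor: (x^2 + 8x - 48) = (x - 4)(x + 12)
Cancel the common factor (x - 4):
(x^2 + 8x - 48)/(x - 4) = (x + 12)
Now substitute x = 4:
= (4) - (-12) = 16

16


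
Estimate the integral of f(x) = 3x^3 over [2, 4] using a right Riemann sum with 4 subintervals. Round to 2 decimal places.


Right Riemann sum uses right endpoints of each subinterval.
Interval: [2, 4], n = 4
dx = (4 - 2) / 4 = 1/2
Right endpoints: [5/2, 3, 7/2, 4]
f values: [375/8, 81, 1029/8, 192]
Sum = dx * (sum of f values)
= 1/2 * 897/2
= 897/4 = 224.25

224.25


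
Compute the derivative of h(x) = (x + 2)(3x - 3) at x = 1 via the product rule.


Let u(x) = x + 2 and v(x) = 3x - 3
u'(x) = 1
v'(x) = 3
Product rule: h'(x) = u'(x)*v(x) + u(x)*v'(x)
= 1 * (3x - 3) + (x + 2) * 3
At x = 1:
u(1) = 1 * 1 + 2 = 3
v(1) = 3 * 1 - 3 = 0
h'(1) = 1 * 0 + 3 * 3
= 0 + 9
= 9

9


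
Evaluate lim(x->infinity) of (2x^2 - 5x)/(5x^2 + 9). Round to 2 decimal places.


For limits at infinity with equal-degree polynomials,
we compare leading coefficients.
Numerator leading term: 2x^2
Denominator leading term: 5x^2
Divide both by x^2:
lim = (2 - 5/x) / (5 + 9/x^2)
As x -> infinity, the 1/x and 1/x^2 terms vanish:
= 2/5 = 0.40

0.40


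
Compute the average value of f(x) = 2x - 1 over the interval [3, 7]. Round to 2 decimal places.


Average value = 1/(b-a) * integral from a to b of f(x) dx
First compute the integral of 2x - 1:
F(x) = x^2 - x
F(7) = 1 * 49 - 1 * 7 = 42
F(3) = 1 * 9 - 1 * 3 = 6
Integral = 42 - 6 = 36
Average = 36 / (7 - 3) = 36 / 4
= 9 = 9.00

9.00


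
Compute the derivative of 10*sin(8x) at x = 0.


Apply the chain rule to differentiate 10*sin(8x):
d/dx [10*sin(8x)]
= 10 * cos(8x) * d/dx(8x)
= 10 * 8 * cos(8x)
= 80 * cos(8x)
Evaluate at x = 0:
= 80 * cos(0)
= 80 * 1
= 80

80


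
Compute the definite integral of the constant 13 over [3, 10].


The integral of a constant k over [a, b] equals k * (b - a).
integral from 3 to 10 of 13 dx
= 13 * (10 - 3)
= 13 * 7
= 91

91


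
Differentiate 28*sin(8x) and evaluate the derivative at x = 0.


Apply the chain rule to differentiate 28*sin(8x):
d/dx [28*sin(8x)]
= 28 * cos(8x) * d/dx(8x)
= 28 * 8 * cos(8x)
= 224 * cos(8x)
Evaluate at x = 0:
= 224 * cos(0)
= 224 * 1
= 224

224


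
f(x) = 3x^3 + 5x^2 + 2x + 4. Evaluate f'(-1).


Differentiate f(x) = 3x^3 + 5x^2 + 2x + 4 term by term:
f'(x) = 9x^2 + 10x + 2
Substitute x = -1:
f'(-1) = 9 * (-1)^2 + 10 * (-1) + 2
= 9 - 10 + 2
= 1

1


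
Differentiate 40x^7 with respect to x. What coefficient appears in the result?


We apply the power rule: d/dx [ax^n] = a*n * x^(n-1)
d/dx [40x^7]
= 40 * 7 * x^(7-1)
= 280x^6
The coefficient is 280

280


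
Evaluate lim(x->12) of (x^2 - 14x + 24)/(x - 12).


Direct substitution gives 0/0, so we factor the numerator.
Factor: (x^2 - 14x + 24) = (x - 12)(x - 2)
Cancel the common factor (x - 12):
(x^2 - 14x + 24)/(x - 12) = (x - 2)
Now substitute x = 12:
= (12) - (2) = 10

10


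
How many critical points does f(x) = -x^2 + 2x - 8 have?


Find where f'(x) = 0:
f'(x) = -2x + 2
Set f'(x) = 0:
-2x + 2 = 0
x = -2 / (-2) = 1
This is a linear equation in x, so there is exactly one solution.
Number of critical points: 1

1


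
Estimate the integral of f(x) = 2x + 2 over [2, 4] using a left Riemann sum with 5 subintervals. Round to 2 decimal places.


Left Riemann sum uses left endpoints of each subinterval.
Interval: [2, 4], n = 5
dx = (4 - 2) / 5 = 2/5
Left endpoints: [2, 12/5, 14/5, 16/5, 18/5]
f values: [6, 34/5, 38/5, 42/5, 46/5]
Sum = dx * (sum of f values)
= 2/5 * 38
= 76/5 = 15.20

15.20


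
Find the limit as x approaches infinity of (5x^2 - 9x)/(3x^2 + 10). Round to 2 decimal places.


For limits at infinity with equal-degree polynomials,
we compare leading coefficients.
Numerator leading term: 5x^2
Denominator leading term: 3x^2
Divide both by x^2:
lim = (5 - 9/x) / (3 + 10/x^2)
As x -> infinity, the 1/x and 1/x^2 terms vanish:
= 5/3 ≈ 1.67

1.67


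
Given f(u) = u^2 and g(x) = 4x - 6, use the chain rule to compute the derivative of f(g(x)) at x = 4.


Using the chain rule: (f(g(x)))' = f'(g(x)) * g'(x)
First, find g(4):
g(4) = 4 * 4 - 6 = 10
Next, f'(u) = 2u
And g'(x) = 4
So f'(g(4)) * g'(4)
= 2 * 10 * 4
= 80

80


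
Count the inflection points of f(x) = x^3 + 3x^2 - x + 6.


Inflection points occur where f''(x) = 0 and concavity changes.
f(x) = x^3 + 3x^2 - x + 6
f'(x) = 3x^2 + 6x - 1
f''(x) = 6x + 6
Set f''(x) = 0:
6x + 6 = 0
x = -6 / 6 = -1
Since f''(x) is linear (degree 1), it changes sign at this point.
Therefore there is exactly 1 inflection point.

1


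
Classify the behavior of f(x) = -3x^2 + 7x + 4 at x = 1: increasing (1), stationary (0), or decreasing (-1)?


Compute f'(x) to determine behavior:
f'(x) = -6x + 7
f'(1) = -6 * 1 + 7
= -6 + 7
= 1
Since f'(1) > 0, the function is increasing (1)

1


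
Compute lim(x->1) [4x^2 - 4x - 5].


Since polynomials are continuous, we use direct substitution.
lim(x->1) of 4x^2 - 4x - 5
= 4 * 1^2 - 4 * 1 - 5
= 4 - 4 - 5
= -5

-5


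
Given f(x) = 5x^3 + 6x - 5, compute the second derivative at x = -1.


First derivative:
f'(x) = 15x^2 + 6
Second derivative:
f''(x) = 30x
Substitute x = -1:
f''(-1) = 30 * (-1) + 0
= -30 + 0
= -30

-30


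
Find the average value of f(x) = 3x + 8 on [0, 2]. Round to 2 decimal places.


Average value = 1/(b-a) * integral from a to b of f(x) dx
First compute the integral of 3x + 8:
F(x) = (3/2)x^2 + 8x
F(2) = 3/2 * 4 + 8 * 2 = 22
F(0) = 3/2 * 0 + 8 * 0 = 0
Integral = 22 - 0 = 22
Average = 22 / (2 - 0) = 22 / 2
= 11 = 11.00

11.00


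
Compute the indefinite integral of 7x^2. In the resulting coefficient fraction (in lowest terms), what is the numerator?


Apply the power rule for integration:
integral of ax^n dx = a/(n+1) * x^(n+1) + C
integral of 7x^2 dx
= 7/3 * x^3 + C
The coefficient in lowest terms is 7/3, and its numerator is 7

7


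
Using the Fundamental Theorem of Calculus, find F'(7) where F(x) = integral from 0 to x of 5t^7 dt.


By the Fundamental Theorem of Calculus (Part 1):
If F(x) = integral from 0 to x of f(t) dt, then F'(x) = f(x)
Here f(t) = 5t^7
So F'(x) = 5x^7
Evaluate at x = 7:
F'(7) = 5 * 7^7
= 5 * 823543
= 4117715

4117715


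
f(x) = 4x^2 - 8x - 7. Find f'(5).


Differentiate term by term using power and sum rules:
f(x) = 4x^2 - 8x - 7
f'(x) = 8x - 8
Substitute x = 5:
f'(5) = 8 * 5 - 8
= 40 - 8
= 32

32


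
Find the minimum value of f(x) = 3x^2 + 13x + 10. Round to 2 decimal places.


For a quadratic f(x) = ax^2 + bx + c with a > 0, the minimum is at the vertex.
Vertex x-coordinate: x = -b/(2a)
x = -(13) / (2 * 3)
x = -13/6
Substitute back to find the minimum value:
f(-13/6) = 3 * (-13/6)^2 + 13 * (-13/6) + 10
= 169/12 - 169/6 + 10
= -49/12 ≈ -4.08

-4.08


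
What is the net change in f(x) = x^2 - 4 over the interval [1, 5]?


Net change = f(b) - f(a)
f(x) = x^2 - 4
Compute f(5):
f(5) = 1 * 5^2 + 0 * 5 - 4
= 25 + 0 - 4
= 21
Compute f(1):
f(1) = 1 * 1^2 + 0 * 1 - 4
= 1 + 0 - 4
= -3
Net change = 21 - (-3) = 24

24


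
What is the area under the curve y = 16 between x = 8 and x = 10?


The area under a constant function y = 16 is a rectangle.
Width = 10 - 8 = 2
Height = 16
Area = width * height
= 2 * 16
= 32

32


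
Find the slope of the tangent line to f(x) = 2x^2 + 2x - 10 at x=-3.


The slope of the tangent line equals f'(x) at the point.
f(x) = 2x^2 + 2x - 10
f'(x) = 4x + 2
At x = -3:
f'(-3) = 4 * (-3) + 2
= -12 + 2
= -10

-10


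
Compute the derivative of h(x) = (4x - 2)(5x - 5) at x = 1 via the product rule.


Let u(x) = 4x - 2 and v(x) = 5x - 5
u'(x) = 4
v'(x) = 5
Product rule: h'(x) = u'(x)*v(x) + u(x)*v'(x)
= 4 * (5x - 5) + (4x - 2) * 5
At x = 1:
u(1) = 4 * 1 - 2 = 2
v(1) = 5 * 1 - 5 = 0
h'(1) = 4 * 0 + 2 * 5
= 0 + 10
= 10

10


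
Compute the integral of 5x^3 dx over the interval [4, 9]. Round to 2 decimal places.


Find the antiderivative of 5x^3:
F(x) = 5/4 * x^4
Apply the Fundamental Theorem of Calculus:
F(9) - F(4)
= 5/4 * 9^4 - 5/4 * 4^4
= 5/4 * (6561 - 256)
= 5/4 * 6305
= 31525/4 = 7881.25

7881.25


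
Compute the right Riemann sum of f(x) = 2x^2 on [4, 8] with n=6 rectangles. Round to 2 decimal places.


Right Riemann sum uses right endpoints of each subinterval.
Interval: [4, 8], n = 6
dx = (8 - 4) / 6 = 2/3
Right endpoints: [14/3, 16/3, 6, 20/3, 22/3, 8]
f values: [392/9, 512/9, 72, 800/9, 968/9, 128]
Sum = dx * (sum of f values)
= 2/3 * 4472/9
= 8944/27 ≈ 331.26

331.26


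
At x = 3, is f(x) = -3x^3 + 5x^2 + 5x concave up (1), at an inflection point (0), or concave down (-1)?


Concavity is determined by the sign of f''(x).
f(x) = -3x^3 + 5x^2 + 5x
f'(x) = -9x^2 + 10x + 5
f''(x) = -18x + 10
f''(3) = -18 * 3 + 10
= -54 + 10
= -44
Since f''(3) < 0, the function is concave down (-1)

-1


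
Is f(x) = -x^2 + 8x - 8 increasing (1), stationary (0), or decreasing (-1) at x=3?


Compute f'(x) to determine behavior:
f'(x) = -2x + 8
f'(3) = -2 * 3 + 8
= -6 + 8
= 2
Since f'(3) > 0, the function is increasing (1)

1


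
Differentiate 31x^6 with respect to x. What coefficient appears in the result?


We apply the power rule: d/dx [ax^n] = a*n * x^(n-1)
d/dx [31x^6]
= 31 * 6 * x^(6-1)
= 186x^5
The coefficient is 186

186


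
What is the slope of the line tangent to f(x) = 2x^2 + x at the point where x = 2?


The slope of the tangent line equals f'(x) at the point.
f(x) = 2x^2 + x
f'(x) = 4x + 1
At x = 2:
f'(2) = 4 * 2 + 1
= 8 + 1
= 9

9


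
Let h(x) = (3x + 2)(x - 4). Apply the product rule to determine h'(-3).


Let u(x) = 3x + 2 and v(x) = x - 4
u'(x) = 3
v'(x) = 1
Product rule: h'(x) = u'(x)*v(x) + u(x)*v'(x)
= 3 * (x - 4) + (3x + 2) * 1
At x = -3:
u(-3) = 3 * (-3) + 2 = -7
v(-3) = 1 * (-3) - 4 = -7
h'(-3) = 3 * (-7) + (-7) * 1
= -21 - 7
= -28

-28


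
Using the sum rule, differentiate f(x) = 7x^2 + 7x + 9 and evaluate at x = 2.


Differentiate term by term using power and sum rules:
f(x) = 7x^2 + 7x + 9
f'(x) = 14x + 7
Substitute x = 2:
f'(2) = 14 * 2 + 7
= 28 + 7
= 35

35


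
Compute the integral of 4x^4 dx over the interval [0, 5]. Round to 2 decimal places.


Find the antiderivative of 4x^4:
F(x) = 4/5 * x^5
Apply the Fundamental Theorem of Calculus:
F(5) - F(0)
= 4/5 * 5^5 - 4/5 * 0^5
= 4/5 * (3125 - 0)
= 4/5 * 3125
= 2500 = 2500.00

2500.00


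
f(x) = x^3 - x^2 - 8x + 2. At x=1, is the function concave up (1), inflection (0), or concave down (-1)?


Concavity is determined by the sign of f''(x).
f(x) = x^3 - x^2 - 8x + 2
f'(x) = 3x^2 - 2x - 8
f''(x) = 6x - 2
f''(1) = 6 * 1 - 2
= 6 - 2
= 4
Since f''(1) > 0, the function is concave up (1)

1


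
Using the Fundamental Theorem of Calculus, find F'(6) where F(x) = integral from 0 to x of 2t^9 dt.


By the Fundamental Theorem of Calculus (Part 1):
If F(x) = integral from 0 to x of f(t) dt, then F'(x) = f(x)
Here f(t) = 2t^9
So F'(x) = 2x^9
Evaluate at x = 6:
F'(6) = 2 * 6^9
= 2 * 10077696
= 20155392

20155392


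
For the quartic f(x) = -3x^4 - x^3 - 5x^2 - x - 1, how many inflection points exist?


Inflection points occur where f''(x) = 0 and concavity changes.
f(x) = -3x^4 - x^3 - 5x^2 - x - 1
f'(x) = -12x^3 - 3x^2 - 10x - 1
f''(x) = -36x^2 - 6x - 10
This is a quadratic in x. Use the discriminant to count real roots.
Discriminant = (-6)^2 - 4 * (-36) * (-10)
= 36 - 1440
= -1404
Since discriminant < 0, f''(x) = 0 has no real solutions.
Number of inflection points: 0

0


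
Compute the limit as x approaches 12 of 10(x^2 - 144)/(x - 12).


Direct substitution gives 0/0, so we factor the numerator.
Factor: 10(x^2 - 144) = 10 * (x - 12)(x + 12)
Cancel the common factor (x - 12):
10(x^2 - 144)/(x - 12) = 10 * (x + 12)
Now substitute x = 12:
= 10 * (12 + 12) = 240

240


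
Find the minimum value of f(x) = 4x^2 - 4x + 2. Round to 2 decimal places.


For a quadratic f(x) = ax^2 + bx + c with a > 0, the minimum is at the vertex.
Vertex x-coordinate: x = -b/(2a)
x = -(-4) / (2 * 4)
x = 4/8 = 1/2
Substitute back to find the minimum value:
f(1/2) = 4 * (1/2)^2 - 4 * (1/2) + 2
= 1 - 2 + 2
= 1 = 1.00

1.00


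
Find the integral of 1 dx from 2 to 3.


The integral of a constant k over [a, b] equals k * (b - a).
integral from 2 to 3 of 1 dx
= 1 * (3 - 2)
= 1 * 1
= 1

1


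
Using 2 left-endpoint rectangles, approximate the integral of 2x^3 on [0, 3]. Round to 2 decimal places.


Left Riemann sum uses left endpoints of each subinterval.
Interval: [0, 3], n = 2
dx = (3 - 0) / 2 = 3/2
Left endpoints: [0, 3/2]
f values: [0, 27/4]
Sum = dx * (sum of f values)
= 3/2 * 27/4
= 81/8 ≈ 10.13

10.13


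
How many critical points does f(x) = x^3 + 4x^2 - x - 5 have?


Find where f'(x) = 0:
f(x) = x^3 + 4x^2 - x - 5
f'(x) = 3x^2 + 8x - 1
This is a quadratic in x. Use the discriminant to count real roots.
Discriminant = (8)^2 - 4 * 3 * (-1)
= 64 - (-12)
= 76
Since discriminant > 0, f'(x) = 0 has 2 real solutions.
Number of critical points: 2

2


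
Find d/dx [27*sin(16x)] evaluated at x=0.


Apply the chain rule to differentiate 27*sin(16x):
d/dx [27*sin(16x)]
= 27 * cos(16x) * d/dx(16x)
= 27 * 16 * cos(16x)
= 432 * cos(16x)
Evaluate at x = 0:
= 432 * cos(0)
= 432 * 1
= 432

432


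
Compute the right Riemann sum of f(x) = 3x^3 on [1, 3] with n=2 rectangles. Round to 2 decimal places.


Right Riemann sum uses right endpoints of each subinterval.
Interval: [1, 3], n = 2
dx = (3 - 1) / 2 = 1
Right endpoints: [2, 3]
f values: [24, 81]
Sum = dx * (sum of f values)
= 1 * 105
= 105 = 105.00

105.00


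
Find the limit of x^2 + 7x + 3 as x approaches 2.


Since polynomials are continuous, we use direct substitution.
lim(x->2) of x^2 + 7x + 3
= 1 * 2^2 + 7 * 2 + 3
= 4 + 14 + 3
= 21

21


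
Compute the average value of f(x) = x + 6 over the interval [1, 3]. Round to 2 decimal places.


Average value = 1/(b-a) * integral from a to b of f(x) dx
First compute the integral of x + 6:
F(x) = (1/2)x^2 + 6x
F(3) = 1/2 * 9 + 6 * 3 = 45/2
F(1) = 1/2 * 1 + 6 * 1 = 13/2
Integral = 45/2 - 13/2 = 16
Average = 16 / (3 - 1) = 16 / 2
= 8 = 8.00

8.00


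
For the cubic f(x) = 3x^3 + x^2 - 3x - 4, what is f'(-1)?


Differentiate f(x) = 3x^3 + x^2 - 3x - 4 term by term:
f'(x) = 9x^2 + 2x - 3
Substitute x = -1:
f'(-1) = 9 * (-1)^2 + 2 * (-1) - 3
= 9 - 2 - 3
= 4

4


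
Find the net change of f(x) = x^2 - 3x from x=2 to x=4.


Net change = f(b) - f(a)
f(x) = x^2 - 3x
Compute f(4):
f(4) = 1 * 4^2 - 3 * 4 + 0
= 16 - 12 + 0
= 4
Compute f(2):
f(2) = 1 * 2^2 - 3 * 2 + 0
= 4 - 6 + 0
= -2
Net change = 4 - (-2) = 6

6


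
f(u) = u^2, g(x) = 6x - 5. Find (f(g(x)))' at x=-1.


Using the chain rule: (f(g(x)))' = f'(g(x)) * g'(x)
First, find g(-1):
g(-1) = 6 * (-1) - 5 = -11
Next, f'(u) = 2u
And g'(x) = 6
So f'(g(-1)) * g'(-1)
= 2 * (-11) * 6
= -132

-132


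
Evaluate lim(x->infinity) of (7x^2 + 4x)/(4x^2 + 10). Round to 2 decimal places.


For limits at infinity with equal-degree polynomials,
we compare leading coefficients.
Numerator leading term: 7x^2
Denominator leading term: 4x^2
Divide both by x^2:
lim = (7 + 4/x) / (4 + 10/x^2)
As x -> infinity, the 1/x and 1/x^2 terms vanish:
= 7/4 = 1.75

1.75


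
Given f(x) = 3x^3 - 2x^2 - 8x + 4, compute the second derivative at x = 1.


First derivative:
f'(x) = 9x^2 - 4x - 8
Second derivative:
f''(x) = 18x - 4
Substitute x = 1:
f''(1) = 18 * 1 - 4
= 18 - 4
= 14

14


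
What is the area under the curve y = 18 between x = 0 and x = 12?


The area under a constant function y = 18 is a rectangle.
Width = 12 - 0 = 12
Height = 18
Area = width * height
= 12 * 18
= 216

216


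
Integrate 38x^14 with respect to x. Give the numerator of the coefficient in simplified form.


Apply the power rule for integration:
integral of ax^n dx = a/(n+1) * x^(n+1) + C
integral of 38x^14 dx
= 38/15 * x^15 + C
The coefficient in lowest terms is 38/15, and its numerator is 38

38


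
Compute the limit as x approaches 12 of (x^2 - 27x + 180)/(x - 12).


Direct substitution gives 0/0, so we factor the numerator.
Factor: (x^2 - 27x + 180) = (x - 12)(x - 15)
Cancel the common factor (x - 12):
(x^2 - 27x + 180)/(x - 12) = (x - 15)
Now substitute x = 12:
= (12) - (15) = -3

-3


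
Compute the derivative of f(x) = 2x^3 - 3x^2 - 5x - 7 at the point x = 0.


Differentiate f(x) = 2x^3 - 3x^2 - 5x - 7 term by term:
f'(x) = 6x^2 - 6x - 5
Substitute x = 0:
f'(0) = 6 * 0^2 - 6 * 0 - 5
= 0 + 0 - 5
= -5

-5


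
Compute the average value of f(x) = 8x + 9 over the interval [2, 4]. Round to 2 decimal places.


Average value = 1/(b-a) * integral from a to b of f(x) dx
First compute the integral of 8x + 9:
F(x) = 4x^2 + 9x
F(4) = 4 * 16 + 9 * 4 = 100
F(2) = 4 * 4 + 9 * 2 = 34
Integral = 100 - 34 = 66
Average = 66 / (4 - 2) = 66 / 2
= 33 = 33.00

33.00


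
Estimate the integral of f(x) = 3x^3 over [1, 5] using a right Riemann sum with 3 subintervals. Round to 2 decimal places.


Right Riemann sum uses right endpoints of each subinterval.
Interval: [1, 5], n = 3
dx = (5 - 1) / 3 = 4/3
Right endpoints: [7/3, 11/3, 5]
f values: [343/9, 1331/9, 375]
Sum = dx * (sum of f values)
= 4/3 * 561
= 748 = 748.00

748.00


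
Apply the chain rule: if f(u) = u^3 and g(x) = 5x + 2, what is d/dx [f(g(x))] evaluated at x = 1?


Using the chain rule: (f(g(x)))' = f'(g(x)) * g'(x)
First, find g(1):
g(1) = 5 * 1 + 2 = 7
Next, f'(u) = 3u^2
And g'(x) = 5
So f'(g(1)) * g'(1)
= 3 * 7^2 * 5
= 3 * 49 * 5
= 735

735


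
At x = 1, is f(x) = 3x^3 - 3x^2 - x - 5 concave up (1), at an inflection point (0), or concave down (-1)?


Concavity is determined by the sign of f''(x).
f(x) = 3x^3 - 3x^2 - x - 5
f'(x) = 9x^2 - 6x - 1
f''(x) = 18x - 6
f''(1) = 18 * 1 - 6
= 18 - 6
= 12
Since f''(1) > 0, the function is concave up (1)

1


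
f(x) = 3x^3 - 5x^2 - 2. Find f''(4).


First derivative:
f'(x) = 9x^2 - 10x
Second derivative:
f''(x) = 18x - 10
Substitute x = 4:
f''(4) = 18 * 4 - 10
= 72 - 10
= 62

62


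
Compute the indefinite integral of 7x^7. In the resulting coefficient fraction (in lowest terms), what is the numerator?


Apply the power rule for integration:
integral of ax^n dx = a/(n+1) * x^(n+1) + C
integral of 7x^7 dx
= 7/8 * x^8 + C
The coefficient in lowest terms is 7/8, and its numerator is 7

7
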